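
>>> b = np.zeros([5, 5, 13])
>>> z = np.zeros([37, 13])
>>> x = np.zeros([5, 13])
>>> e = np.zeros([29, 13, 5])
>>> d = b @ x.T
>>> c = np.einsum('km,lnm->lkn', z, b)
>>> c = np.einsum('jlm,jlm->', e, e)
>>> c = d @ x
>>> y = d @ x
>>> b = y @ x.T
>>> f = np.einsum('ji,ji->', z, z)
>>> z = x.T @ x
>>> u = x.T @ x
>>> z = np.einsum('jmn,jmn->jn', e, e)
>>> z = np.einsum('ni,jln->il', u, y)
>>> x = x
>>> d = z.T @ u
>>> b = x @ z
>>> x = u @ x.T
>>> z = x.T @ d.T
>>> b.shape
(5, 5)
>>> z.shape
(5, 5)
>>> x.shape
(13, 5)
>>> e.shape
(29, 13, 5)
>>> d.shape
(5, 13)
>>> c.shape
(5, 5, 13)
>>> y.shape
(5, 5, 13)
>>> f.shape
()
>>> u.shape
(13, 13)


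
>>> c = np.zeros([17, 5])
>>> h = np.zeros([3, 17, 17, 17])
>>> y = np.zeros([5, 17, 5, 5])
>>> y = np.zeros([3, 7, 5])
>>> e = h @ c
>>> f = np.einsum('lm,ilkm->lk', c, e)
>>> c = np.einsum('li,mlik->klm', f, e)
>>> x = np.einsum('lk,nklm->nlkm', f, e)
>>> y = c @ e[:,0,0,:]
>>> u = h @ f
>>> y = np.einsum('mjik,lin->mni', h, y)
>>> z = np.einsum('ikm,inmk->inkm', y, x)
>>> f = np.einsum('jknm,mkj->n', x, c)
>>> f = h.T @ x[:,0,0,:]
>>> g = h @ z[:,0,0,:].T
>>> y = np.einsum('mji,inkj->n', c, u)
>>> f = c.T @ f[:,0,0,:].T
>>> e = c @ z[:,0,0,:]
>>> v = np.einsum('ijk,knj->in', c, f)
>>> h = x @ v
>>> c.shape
(5, 17, 3)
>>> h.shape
(3, 17, 17, 17)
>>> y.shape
(17,)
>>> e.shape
(5, 17, 17)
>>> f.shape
(3, 17, 17)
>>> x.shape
(3, 17, 17, 5)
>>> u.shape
(3, 17, 17, 17)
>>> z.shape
(3, 17, 5, 17)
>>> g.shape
(3, 17, 17, 3)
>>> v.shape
(5, 17)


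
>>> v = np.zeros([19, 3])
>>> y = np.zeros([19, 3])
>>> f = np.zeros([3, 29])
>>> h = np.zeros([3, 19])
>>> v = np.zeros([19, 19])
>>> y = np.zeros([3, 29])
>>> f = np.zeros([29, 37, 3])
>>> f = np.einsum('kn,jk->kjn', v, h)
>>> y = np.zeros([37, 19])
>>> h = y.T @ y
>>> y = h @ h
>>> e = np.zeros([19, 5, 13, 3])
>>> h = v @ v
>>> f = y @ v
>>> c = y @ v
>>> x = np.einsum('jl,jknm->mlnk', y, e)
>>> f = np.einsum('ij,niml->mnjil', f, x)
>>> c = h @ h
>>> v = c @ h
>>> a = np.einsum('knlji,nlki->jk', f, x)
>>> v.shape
(19, 19)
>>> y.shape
(19, 19)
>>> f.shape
(13, 3, 19, 19, 5)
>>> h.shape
(19, 19)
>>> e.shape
(19, 5, 13, 3)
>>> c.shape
(19, 19)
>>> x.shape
(3, 19, 13, 5)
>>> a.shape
(19, 13)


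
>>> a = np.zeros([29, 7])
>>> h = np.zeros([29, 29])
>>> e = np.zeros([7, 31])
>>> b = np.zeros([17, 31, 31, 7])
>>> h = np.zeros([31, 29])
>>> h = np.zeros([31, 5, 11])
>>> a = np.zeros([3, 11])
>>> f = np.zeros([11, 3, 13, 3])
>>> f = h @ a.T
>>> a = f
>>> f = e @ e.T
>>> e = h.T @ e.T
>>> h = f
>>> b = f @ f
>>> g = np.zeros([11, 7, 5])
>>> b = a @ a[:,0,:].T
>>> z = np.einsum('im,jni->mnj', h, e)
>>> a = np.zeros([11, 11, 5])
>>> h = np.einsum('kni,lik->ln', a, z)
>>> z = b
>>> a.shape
(11, 11, 5)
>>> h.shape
(7, 11)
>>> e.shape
(11, 5, 7)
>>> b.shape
(31, 5, 31)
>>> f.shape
(7, 7)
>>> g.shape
(11, 7, 5)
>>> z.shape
(31, 5, 31)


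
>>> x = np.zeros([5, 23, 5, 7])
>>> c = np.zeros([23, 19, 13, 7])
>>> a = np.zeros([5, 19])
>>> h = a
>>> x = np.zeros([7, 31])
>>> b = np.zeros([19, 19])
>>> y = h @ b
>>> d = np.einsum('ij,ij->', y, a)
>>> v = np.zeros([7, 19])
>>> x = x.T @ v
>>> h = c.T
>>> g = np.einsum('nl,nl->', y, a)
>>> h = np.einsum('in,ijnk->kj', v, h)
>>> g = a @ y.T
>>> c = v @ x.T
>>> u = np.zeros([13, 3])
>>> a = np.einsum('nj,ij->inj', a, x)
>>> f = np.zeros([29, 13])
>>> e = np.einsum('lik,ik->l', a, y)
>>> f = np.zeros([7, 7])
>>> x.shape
(31, 19)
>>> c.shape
(7, 31)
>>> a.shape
(31, 5, 19)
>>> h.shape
(23, 13)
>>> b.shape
(19, 19)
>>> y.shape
(5, 19)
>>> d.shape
()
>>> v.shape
(7, 19)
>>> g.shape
(5, 5)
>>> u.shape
(13, 3)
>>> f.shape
(7, 7)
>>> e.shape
(31,)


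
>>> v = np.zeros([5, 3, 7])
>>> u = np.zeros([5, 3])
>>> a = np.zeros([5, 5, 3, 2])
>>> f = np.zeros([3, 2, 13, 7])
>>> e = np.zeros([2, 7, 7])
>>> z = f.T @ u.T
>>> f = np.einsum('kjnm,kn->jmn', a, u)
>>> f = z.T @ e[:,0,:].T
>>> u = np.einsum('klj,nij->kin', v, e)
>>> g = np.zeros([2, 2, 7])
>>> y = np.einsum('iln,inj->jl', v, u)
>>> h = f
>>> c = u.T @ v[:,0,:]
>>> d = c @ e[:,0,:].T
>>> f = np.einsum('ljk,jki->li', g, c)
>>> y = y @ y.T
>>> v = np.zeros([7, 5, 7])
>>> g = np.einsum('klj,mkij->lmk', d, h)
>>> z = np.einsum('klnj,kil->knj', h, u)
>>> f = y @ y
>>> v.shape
(7, 5, 7)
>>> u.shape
(5, 7, 2)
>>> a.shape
(5, 5, 3, 2)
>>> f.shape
(2, 2)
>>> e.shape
(2, 7, 7)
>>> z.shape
(5, 13, 2)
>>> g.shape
(7, 5, 2)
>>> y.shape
(2, 2)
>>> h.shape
(5, 2, 13, 2)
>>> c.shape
(2, 7, 7)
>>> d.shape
(2, 7, 2)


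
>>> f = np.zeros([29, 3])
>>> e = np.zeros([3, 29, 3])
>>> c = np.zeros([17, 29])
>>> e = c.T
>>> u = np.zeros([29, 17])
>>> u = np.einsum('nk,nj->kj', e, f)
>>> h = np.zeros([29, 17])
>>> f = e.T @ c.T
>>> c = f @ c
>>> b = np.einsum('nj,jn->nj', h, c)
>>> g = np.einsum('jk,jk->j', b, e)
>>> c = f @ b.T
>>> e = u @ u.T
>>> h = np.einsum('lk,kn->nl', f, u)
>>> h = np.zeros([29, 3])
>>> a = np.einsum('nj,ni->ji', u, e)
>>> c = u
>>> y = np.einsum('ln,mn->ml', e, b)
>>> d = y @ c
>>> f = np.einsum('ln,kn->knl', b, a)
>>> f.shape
(3, 17, 29)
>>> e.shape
(17, 17)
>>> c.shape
(17, 3)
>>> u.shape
(17, 3)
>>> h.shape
(29, 3)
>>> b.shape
(29, 17)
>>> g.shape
(29,)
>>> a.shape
(3, 17)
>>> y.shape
(29, 17)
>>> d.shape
(29, 3)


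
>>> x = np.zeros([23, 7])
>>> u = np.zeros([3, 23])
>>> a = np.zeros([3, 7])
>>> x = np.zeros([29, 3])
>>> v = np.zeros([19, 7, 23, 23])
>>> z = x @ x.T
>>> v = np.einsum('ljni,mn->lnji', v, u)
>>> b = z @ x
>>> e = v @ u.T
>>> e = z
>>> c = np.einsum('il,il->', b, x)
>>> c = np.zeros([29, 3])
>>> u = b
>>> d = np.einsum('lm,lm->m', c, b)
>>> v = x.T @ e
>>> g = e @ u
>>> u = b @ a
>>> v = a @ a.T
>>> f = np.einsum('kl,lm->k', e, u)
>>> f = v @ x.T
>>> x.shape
(29, 3)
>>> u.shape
(29, 7)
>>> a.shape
(3, 7)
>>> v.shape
(3, 3)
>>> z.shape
(29, 29)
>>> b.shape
(29, 3)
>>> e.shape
(29, 29)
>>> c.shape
(29, 3)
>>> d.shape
(3,)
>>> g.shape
(29, 3)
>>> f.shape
(3, 29)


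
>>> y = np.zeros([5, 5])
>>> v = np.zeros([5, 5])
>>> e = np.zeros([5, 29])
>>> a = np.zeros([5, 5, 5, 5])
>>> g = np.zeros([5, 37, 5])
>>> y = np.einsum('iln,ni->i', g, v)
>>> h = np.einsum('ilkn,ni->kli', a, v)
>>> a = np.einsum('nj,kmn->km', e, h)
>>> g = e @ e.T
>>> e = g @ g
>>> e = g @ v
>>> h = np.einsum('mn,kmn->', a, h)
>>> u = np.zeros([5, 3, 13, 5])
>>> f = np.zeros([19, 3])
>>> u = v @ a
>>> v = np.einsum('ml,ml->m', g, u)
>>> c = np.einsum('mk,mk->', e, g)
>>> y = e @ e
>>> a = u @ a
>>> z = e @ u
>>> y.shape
(5, 5)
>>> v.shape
(5,)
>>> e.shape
(5, 5)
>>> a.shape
(5, 5)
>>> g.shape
(5, 5)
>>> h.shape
()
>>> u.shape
(5, 5)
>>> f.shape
(19, 3)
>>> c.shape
()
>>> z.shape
(5, 5)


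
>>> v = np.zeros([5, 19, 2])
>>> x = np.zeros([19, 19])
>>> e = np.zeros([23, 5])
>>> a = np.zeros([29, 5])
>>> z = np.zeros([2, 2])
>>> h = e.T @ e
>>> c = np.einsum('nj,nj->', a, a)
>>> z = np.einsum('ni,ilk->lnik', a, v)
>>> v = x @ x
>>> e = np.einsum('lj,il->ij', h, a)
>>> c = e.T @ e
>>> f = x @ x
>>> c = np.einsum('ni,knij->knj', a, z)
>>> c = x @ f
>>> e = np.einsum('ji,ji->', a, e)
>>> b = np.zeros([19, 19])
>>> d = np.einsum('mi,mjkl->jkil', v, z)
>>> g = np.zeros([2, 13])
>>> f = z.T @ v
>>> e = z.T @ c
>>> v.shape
(19, 19)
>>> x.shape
(19, 19)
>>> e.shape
(2, 5, 29, 19)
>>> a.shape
(29, 5)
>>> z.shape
(19, 29, 5, 2)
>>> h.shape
(5, 5)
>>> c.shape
(19, 19)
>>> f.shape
(2, 5, 29, 19)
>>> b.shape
(19, 19)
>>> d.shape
(29, 5, 19, 2)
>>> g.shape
(2, 13)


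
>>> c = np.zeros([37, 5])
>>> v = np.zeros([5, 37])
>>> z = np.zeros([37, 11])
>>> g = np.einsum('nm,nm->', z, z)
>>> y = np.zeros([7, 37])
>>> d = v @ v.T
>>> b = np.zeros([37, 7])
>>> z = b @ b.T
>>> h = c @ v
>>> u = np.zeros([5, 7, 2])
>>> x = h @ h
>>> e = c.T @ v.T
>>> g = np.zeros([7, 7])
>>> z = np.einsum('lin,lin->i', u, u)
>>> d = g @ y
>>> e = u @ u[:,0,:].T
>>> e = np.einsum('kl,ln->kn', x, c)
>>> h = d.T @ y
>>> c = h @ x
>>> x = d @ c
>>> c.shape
(37, 37)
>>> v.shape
(5, 37)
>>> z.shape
(7,)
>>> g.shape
(7, 7)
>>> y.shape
(7, 37)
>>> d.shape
(7, 37)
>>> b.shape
(37, 7)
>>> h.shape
(37, 37)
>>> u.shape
(5, 7, 2)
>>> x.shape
(7, 37)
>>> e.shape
(37, 5)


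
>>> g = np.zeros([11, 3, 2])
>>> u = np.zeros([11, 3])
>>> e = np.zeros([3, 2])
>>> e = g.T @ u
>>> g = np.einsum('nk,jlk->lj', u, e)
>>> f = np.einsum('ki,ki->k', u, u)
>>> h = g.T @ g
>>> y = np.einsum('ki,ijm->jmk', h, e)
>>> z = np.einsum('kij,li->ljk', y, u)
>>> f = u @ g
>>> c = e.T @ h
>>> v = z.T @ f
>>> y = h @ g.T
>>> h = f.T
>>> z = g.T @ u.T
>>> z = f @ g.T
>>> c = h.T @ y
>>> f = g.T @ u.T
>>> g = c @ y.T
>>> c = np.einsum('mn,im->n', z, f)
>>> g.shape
(11, 2)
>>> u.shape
(11, 3)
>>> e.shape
(2, 3, 3)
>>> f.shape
(2, 11)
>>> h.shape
(2, 11)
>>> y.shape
(2, 3)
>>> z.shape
(11, 3)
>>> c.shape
(3,)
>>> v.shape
(3, 2, 2)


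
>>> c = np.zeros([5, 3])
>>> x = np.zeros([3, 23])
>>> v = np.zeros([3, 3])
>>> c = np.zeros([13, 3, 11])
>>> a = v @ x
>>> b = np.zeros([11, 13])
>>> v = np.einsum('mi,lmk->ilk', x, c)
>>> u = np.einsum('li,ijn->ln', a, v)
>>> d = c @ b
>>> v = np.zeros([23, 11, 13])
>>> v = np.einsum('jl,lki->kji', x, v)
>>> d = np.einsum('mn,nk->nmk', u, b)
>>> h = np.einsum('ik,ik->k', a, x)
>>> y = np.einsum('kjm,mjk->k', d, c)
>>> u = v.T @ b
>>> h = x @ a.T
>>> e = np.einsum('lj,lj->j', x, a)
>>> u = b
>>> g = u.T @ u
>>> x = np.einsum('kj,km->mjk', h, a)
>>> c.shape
(13, 3, 11)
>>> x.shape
(23, 3, 3)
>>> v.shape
(11, 3, 13)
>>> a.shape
(3, 23)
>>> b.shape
(11, 13)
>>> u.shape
(11, 13)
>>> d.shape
(11, 3, 13)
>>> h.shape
(3, 3)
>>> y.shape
(11,)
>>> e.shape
(23,)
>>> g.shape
(13, 13)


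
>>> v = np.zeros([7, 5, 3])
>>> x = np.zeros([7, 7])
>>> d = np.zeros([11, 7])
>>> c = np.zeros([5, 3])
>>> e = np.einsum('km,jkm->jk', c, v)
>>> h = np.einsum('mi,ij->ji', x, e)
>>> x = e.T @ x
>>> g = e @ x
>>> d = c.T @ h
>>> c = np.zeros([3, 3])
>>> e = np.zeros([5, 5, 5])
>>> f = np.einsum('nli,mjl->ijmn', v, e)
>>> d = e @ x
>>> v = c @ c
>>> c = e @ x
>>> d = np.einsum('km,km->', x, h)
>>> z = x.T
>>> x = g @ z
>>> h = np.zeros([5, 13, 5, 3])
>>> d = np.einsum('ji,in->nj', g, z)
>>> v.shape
(3, 3)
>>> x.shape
(7, 5)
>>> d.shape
(5, 7)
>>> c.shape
(5, 5, 7)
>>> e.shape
(5, 5, 5)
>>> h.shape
(5, 13, 5, 3)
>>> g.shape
(7, 7)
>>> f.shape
(3, 5, 5, 7)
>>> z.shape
(7, 5)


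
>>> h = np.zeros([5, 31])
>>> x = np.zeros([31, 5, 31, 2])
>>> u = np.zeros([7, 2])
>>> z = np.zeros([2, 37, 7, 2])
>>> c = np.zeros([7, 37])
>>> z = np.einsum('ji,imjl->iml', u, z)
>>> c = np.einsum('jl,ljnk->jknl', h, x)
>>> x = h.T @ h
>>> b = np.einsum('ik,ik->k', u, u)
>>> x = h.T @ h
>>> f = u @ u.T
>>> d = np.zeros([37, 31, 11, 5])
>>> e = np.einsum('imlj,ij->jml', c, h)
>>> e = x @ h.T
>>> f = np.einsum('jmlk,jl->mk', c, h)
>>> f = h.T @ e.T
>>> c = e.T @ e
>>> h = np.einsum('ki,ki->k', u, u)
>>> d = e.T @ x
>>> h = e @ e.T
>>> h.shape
(31, 31)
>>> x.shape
(31, 31)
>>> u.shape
(7, 2)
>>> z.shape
(2, 37, 2)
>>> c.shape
(5, 5)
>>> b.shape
(2,)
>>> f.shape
(31, 31)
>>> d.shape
(5, 31)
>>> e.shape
(31, 5)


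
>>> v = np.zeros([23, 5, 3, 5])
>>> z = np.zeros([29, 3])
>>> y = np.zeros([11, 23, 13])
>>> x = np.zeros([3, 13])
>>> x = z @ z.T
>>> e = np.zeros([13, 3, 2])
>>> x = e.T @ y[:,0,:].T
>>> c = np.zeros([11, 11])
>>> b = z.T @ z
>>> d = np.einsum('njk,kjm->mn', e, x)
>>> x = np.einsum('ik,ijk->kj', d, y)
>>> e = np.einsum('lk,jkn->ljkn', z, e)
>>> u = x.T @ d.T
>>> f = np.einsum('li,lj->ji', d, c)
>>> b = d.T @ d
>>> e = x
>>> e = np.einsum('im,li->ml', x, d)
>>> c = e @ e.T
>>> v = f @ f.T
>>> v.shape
(11, 11)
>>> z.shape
(29, 3)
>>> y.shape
(11, 23, 13)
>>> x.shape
(13, 23)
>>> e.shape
(23, 11)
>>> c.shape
(23, 23)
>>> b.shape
(13, 13)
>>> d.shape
(11, 13)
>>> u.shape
(23, 11)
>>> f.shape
(11, 13)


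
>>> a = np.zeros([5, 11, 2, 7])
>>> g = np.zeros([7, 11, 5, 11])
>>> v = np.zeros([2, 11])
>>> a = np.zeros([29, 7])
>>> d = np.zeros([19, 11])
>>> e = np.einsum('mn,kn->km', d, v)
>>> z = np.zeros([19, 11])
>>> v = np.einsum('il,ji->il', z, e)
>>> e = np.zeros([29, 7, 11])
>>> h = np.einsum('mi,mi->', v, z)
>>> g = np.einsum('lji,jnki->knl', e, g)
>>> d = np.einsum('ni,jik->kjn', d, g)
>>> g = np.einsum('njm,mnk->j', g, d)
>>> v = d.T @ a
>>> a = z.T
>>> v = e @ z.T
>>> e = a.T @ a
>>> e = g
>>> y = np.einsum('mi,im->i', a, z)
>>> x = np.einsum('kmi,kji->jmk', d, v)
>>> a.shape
(11, 19)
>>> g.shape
(11,)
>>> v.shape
(29, 7, 19)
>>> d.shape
(29, 5, 19)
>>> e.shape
(11,)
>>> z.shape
(19, 11)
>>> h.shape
()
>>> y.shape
(19,)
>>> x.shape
(7, 5, 29)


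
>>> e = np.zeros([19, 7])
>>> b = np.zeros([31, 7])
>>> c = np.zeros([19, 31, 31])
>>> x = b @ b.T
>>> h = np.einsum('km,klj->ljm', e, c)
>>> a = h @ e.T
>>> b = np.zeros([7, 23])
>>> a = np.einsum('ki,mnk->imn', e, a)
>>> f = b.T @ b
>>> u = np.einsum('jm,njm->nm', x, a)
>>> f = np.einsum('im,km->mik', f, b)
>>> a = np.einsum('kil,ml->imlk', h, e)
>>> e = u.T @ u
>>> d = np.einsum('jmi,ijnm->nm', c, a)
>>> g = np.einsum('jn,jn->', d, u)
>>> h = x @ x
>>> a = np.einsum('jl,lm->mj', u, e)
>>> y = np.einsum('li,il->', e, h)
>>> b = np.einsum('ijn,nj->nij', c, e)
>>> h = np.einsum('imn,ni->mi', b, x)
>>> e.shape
(31, 31)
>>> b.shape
(31, 19, 31)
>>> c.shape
(19, 31, 31)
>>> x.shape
(31, 31)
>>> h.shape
(19, 31)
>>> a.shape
(31, 7)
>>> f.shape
(23, 23, 7)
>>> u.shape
(7, 31)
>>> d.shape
(7, 31)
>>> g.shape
()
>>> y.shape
()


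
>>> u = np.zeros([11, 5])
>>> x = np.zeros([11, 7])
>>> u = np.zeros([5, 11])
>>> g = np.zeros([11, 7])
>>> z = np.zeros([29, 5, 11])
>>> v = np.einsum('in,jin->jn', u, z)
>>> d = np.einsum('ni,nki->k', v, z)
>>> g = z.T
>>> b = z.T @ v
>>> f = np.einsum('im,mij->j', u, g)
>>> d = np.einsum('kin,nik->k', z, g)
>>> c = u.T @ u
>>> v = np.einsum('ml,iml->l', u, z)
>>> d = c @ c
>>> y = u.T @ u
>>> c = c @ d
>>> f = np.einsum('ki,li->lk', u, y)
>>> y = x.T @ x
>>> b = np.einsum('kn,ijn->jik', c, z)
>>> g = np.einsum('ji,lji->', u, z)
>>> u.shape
(5, 11)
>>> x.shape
(11, 7)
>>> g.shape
()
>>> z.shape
(29, 5, 11)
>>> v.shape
(11,)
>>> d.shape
(11, 11)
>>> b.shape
(5, 29, 11)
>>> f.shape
(11, 5)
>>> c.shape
(11, 11)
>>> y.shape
(7, 7)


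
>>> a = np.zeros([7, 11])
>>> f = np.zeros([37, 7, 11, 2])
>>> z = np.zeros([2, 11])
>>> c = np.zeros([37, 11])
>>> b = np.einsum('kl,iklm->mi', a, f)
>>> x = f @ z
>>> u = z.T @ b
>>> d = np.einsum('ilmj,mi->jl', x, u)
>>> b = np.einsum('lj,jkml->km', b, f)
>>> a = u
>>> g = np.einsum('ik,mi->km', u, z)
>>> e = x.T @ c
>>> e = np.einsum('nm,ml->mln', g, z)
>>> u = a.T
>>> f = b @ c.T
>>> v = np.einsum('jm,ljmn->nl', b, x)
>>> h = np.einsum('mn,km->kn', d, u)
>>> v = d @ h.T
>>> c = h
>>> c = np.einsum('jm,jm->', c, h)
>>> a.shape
(11, 37)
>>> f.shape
(7, 37)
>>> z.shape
(2, 11)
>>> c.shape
()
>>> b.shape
(7, 11)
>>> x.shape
(37, 7, 11, 11)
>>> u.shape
(37, 11)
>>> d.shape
(11, 7)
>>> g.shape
(37, 2)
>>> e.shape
(2, 11, 37)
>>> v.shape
(11, 37)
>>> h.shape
(37, 7)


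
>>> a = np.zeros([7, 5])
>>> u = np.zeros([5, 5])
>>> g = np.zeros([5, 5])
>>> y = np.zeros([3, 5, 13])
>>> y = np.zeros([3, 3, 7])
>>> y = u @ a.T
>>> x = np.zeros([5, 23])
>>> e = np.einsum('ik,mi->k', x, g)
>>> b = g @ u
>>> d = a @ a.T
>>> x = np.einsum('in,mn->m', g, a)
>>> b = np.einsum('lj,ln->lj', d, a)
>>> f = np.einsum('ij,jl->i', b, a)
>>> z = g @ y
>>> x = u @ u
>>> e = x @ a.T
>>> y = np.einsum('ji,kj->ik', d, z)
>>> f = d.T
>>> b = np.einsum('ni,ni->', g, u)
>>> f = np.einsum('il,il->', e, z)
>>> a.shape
(7, 5)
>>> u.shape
(5, 5)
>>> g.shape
(5, 5)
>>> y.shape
(7, 5)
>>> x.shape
(5, 5)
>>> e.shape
(5, 7)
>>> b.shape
()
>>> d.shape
(7, 7)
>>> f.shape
()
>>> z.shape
(5, 7)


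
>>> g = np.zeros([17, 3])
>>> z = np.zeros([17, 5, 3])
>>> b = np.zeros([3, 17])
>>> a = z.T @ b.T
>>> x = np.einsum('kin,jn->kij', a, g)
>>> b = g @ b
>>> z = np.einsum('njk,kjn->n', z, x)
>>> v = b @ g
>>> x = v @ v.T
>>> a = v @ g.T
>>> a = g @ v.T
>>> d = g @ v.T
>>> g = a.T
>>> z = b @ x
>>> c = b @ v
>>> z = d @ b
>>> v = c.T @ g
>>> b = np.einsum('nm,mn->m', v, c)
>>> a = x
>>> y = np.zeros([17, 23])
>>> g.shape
(17, 17)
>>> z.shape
(17, 17)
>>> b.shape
(17,)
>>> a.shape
(17, 17)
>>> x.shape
(17, 17)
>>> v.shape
(3, 17)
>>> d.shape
(17, 17)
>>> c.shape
(17, 3)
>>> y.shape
(17, 23)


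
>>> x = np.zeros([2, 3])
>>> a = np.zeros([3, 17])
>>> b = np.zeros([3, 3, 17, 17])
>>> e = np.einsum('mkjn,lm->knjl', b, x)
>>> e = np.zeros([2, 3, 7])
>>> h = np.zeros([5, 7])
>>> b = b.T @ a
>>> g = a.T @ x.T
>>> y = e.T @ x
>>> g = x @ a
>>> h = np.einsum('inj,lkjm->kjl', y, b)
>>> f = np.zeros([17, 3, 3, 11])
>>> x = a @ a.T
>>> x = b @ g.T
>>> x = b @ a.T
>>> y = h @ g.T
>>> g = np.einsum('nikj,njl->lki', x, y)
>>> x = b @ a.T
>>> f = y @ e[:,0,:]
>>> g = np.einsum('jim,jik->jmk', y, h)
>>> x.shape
(17, 17, 3, 3)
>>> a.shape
(3, 17)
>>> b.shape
(17, 17, 3, 17)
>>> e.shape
(2, 3, 7)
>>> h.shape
(17, 3, 17)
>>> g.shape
(17, 2, 17)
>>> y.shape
(17, 3, 2)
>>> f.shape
(17, 3, 7)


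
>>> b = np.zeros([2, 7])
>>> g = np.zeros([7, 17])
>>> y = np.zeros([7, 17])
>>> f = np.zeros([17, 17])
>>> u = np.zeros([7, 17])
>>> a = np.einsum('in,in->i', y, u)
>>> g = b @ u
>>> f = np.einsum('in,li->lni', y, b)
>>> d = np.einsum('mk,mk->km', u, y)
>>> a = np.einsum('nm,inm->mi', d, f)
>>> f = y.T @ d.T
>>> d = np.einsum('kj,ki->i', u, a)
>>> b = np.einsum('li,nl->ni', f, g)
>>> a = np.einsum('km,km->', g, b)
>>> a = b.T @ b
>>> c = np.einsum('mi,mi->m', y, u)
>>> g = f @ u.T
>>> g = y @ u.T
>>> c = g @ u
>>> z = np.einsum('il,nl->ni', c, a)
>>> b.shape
(2, 17)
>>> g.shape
(7, 7)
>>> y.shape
(7, 17)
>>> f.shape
(17, 17)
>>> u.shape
(7, 17)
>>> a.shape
(17, 17)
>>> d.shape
(2,)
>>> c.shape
(7, 17)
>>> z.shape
(17, 7)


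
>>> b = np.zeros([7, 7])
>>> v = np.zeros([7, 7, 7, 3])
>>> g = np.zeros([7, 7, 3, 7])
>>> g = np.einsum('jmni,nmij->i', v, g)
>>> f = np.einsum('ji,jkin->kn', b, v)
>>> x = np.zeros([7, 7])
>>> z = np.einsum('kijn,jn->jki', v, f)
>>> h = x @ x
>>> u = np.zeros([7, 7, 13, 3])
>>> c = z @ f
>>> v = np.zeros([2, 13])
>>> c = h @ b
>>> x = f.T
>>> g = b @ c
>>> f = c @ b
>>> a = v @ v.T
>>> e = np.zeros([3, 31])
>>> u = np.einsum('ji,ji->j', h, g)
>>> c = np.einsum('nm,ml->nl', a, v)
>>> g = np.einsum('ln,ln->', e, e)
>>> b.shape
(7, 7)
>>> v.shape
(2, 13)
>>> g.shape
()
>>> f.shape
(7, 7)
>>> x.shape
(3, 7)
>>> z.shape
(7, 7, 7)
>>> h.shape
(7, 7)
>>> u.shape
(7,)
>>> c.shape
(2, 13)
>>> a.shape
(2, 2)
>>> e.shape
(3, 31)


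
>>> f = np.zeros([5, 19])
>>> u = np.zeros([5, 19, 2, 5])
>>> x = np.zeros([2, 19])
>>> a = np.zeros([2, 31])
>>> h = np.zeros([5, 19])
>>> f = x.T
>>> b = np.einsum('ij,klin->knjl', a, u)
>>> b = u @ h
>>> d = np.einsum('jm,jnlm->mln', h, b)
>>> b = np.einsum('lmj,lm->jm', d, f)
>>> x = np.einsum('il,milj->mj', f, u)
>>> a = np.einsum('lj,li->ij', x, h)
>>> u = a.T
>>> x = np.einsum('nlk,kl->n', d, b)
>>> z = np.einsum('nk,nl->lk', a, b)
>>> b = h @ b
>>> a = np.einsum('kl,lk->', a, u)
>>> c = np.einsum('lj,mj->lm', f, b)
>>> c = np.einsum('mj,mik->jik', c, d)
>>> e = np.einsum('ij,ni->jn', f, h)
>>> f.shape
(19, 2)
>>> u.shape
(5, 19)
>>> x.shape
(19,)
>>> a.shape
()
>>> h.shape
(5, 19)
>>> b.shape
(5, 2)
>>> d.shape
(19, 2, 19)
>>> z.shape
(2, 5)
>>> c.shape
(5, 2, 19)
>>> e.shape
(2, 5)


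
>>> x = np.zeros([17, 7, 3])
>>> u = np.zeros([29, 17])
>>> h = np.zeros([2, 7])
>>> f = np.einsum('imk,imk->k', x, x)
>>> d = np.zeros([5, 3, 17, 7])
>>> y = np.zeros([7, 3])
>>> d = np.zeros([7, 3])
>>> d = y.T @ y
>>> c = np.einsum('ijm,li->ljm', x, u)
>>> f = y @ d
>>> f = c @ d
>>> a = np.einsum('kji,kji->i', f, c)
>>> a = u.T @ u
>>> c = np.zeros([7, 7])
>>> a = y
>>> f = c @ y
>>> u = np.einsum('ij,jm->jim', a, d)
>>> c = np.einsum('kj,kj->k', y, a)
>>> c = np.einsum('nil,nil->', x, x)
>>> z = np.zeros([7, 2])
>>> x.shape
(17, 7, 3)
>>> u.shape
(3, 7, 3)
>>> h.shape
(2, 7)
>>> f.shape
(7, 3)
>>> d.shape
(3, 3)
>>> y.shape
(7, 3)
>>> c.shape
()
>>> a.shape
(7, 3)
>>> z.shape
(7, 2)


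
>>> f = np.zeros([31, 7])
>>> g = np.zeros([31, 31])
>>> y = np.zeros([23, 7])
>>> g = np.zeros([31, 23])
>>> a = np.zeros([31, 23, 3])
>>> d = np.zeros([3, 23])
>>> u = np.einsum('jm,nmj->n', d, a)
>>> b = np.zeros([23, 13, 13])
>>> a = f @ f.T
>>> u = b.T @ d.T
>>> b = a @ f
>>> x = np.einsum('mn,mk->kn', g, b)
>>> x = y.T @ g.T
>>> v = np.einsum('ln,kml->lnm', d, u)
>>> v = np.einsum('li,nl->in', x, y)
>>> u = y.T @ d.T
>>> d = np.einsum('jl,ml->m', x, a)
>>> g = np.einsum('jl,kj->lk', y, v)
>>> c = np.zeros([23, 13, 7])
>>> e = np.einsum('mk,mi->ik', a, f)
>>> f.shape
(31, 7)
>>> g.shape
(7, 31)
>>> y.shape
(23, 7)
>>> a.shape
(31, 31)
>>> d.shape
(31,)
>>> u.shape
(7, 3)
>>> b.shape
(31, 7)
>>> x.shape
(7, 31)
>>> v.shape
(31, 23)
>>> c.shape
(23, 13, 7)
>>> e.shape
(7, 31)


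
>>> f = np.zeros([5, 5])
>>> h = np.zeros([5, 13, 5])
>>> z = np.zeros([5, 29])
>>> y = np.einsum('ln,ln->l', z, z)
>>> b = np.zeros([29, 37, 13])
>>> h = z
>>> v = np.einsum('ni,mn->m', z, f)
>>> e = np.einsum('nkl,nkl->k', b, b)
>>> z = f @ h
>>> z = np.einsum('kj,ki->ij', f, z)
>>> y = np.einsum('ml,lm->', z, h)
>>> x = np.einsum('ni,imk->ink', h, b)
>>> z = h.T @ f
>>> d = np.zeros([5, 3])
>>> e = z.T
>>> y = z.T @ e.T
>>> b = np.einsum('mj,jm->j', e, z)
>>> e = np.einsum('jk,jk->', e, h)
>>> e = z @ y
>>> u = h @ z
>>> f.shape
(5, 5)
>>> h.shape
(5, 29)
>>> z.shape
(29, 5)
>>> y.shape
(5, 5)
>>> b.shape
(29,)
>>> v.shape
(5,)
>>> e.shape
(29, 5)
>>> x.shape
(29, 5, 13)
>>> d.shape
(5, 3)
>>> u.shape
(5, 5)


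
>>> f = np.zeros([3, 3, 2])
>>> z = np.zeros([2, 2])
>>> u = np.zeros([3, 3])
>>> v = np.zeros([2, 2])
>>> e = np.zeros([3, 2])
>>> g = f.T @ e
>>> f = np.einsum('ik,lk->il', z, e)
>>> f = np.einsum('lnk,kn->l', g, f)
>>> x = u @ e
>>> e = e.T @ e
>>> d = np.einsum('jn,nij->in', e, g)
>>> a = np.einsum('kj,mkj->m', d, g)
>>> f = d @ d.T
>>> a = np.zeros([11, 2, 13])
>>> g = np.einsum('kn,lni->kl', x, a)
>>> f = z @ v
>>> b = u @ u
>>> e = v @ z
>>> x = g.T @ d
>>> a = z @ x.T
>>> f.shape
(2, 2)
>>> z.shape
(2, 2)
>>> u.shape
(3, 3)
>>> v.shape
(2, 2)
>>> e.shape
(2, 2)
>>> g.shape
(3, 11)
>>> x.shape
(11, 2)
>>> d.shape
(3, 2)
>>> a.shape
(2, 11)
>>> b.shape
(3, 3)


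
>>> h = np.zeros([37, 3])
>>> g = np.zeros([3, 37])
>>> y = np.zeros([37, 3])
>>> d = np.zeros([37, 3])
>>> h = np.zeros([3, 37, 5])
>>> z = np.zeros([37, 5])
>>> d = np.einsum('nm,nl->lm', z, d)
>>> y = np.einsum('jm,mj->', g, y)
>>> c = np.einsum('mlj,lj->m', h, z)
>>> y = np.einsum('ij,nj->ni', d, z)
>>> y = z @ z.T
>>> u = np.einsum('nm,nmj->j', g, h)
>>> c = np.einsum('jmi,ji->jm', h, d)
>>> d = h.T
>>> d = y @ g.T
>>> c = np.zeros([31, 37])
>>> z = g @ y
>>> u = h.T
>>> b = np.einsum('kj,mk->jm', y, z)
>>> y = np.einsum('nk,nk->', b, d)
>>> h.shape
(3, 37, 5)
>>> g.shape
(3, 37)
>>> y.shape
()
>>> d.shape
(37, 3)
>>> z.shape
(3, 37)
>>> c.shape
(31, 37)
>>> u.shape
(5, 37, 3)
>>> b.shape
(37, 3)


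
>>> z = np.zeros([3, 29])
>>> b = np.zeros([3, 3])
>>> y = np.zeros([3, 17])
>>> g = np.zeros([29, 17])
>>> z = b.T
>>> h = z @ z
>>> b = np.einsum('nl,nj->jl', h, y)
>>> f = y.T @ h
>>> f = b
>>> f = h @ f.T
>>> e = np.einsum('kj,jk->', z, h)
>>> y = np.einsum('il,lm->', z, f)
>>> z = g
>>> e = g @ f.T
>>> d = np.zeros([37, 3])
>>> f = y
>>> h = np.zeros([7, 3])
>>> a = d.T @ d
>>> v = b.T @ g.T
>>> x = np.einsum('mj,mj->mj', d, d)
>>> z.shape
(29, 17)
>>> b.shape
(17, 3)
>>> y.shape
()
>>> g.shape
(29, 17)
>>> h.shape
(7, 3)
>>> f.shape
()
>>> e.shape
(29, 3)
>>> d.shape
(37, 3)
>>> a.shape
(3, 3)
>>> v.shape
(3, 29)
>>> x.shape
(37, 3)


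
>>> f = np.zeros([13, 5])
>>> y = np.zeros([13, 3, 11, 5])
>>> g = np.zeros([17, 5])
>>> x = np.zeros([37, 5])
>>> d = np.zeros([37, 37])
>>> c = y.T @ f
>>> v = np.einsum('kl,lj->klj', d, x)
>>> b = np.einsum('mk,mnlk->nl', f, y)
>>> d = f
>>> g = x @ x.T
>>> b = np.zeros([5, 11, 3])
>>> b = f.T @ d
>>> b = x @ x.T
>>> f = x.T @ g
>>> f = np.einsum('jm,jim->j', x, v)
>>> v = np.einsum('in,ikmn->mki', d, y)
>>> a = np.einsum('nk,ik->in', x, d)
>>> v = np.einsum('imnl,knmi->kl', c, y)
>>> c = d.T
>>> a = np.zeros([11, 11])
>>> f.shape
(37,)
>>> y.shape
(13, 3, 11, 5)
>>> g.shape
(37, 37)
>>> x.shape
(37, 5)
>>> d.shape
(13, 5)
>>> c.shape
(5, 13)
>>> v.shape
(13, 5)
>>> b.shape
(37, 37)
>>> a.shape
(11, 11)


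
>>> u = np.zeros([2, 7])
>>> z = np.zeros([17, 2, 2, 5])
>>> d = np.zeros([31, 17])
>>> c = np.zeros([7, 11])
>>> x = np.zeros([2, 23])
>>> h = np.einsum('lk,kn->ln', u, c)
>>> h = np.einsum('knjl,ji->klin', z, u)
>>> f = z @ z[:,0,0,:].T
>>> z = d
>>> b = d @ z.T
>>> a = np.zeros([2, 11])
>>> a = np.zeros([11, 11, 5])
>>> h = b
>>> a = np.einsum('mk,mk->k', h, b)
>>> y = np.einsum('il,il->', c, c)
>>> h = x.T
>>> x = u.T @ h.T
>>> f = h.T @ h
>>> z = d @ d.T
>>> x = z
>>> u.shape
(2, 7)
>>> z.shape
(31, 31)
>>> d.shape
(31, 17)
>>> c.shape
(7, 11)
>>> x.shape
(31, 31)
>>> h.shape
(23, 2)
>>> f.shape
(2, 2)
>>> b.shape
(31, 31)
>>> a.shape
(31,)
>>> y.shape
()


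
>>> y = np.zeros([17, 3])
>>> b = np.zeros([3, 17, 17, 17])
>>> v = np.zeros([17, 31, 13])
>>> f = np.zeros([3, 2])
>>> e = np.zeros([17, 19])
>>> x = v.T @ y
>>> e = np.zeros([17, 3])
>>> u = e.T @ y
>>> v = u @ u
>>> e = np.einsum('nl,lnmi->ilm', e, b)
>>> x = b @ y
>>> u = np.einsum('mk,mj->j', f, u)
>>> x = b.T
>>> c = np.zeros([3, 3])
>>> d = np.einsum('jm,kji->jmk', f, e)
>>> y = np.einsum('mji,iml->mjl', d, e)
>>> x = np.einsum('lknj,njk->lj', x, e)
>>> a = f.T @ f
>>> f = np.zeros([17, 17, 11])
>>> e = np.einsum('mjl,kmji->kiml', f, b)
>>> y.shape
(3, 2, 17)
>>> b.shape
(3, 17, 17, 17)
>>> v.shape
(3, 3)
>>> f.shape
(17, 17, 11)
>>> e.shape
(3, 17, 17, 11)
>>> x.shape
(17, 3)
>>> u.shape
(3,)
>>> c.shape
(3, 3)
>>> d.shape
(3, 2, 17)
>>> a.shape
(2, 2)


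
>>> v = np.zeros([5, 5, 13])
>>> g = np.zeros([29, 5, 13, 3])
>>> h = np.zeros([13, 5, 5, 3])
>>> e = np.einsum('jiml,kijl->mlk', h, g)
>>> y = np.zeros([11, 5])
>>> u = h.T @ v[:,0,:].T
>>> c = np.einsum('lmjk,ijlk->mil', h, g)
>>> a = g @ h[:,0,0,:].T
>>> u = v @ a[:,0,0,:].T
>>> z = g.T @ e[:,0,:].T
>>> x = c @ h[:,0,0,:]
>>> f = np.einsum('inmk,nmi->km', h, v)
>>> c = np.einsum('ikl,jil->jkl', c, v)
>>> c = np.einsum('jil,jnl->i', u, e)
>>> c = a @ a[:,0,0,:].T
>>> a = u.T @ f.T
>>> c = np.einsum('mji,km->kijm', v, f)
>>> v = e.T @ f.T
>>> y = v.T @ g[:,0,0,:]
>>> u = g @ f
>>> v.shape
(29, 3, 3)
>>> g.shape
(29, 5, 13, 3)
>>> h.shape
(13, 5, 5, 3)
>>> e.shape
(5, 3, 29)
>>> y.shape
(3, 3, 3)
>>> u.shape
(29, 5, 13, 5)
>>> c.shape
(3, 13, 5, 5)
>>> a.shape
(29, 5, 3)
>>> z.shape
(3, 13, 5, 5)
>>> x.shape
(5, 29, 3)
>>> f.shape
(3, 5)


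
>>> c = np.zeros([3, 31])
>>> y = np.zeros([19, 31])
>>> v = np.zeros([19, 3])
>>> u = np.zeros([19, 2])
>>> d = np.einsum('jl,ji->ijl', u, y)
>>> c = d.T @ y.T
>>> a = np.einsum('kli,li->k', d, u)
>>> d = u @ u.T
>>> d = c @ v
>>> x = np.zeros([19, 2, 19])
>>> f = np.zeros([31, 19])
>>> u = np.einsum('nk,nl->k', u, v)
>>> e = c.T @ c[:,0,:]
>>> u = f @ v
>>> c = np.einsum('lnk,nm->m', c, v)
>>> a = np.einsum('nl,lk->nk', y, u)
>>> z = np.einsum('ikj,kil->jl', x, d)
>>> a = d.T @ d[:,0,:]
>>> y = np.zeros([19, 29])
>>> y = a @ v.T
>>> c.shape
(3,)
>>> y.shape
(3, 19, 19)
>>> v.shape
(19, 3)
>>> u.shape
(31, 3)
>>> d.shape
(2, 19, 3)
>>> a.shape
(3, 19, 3)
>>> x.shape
(19, 2, 19)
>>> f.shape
(31, 19)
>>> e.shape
(19, 19, 19)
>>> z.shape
(19, 3)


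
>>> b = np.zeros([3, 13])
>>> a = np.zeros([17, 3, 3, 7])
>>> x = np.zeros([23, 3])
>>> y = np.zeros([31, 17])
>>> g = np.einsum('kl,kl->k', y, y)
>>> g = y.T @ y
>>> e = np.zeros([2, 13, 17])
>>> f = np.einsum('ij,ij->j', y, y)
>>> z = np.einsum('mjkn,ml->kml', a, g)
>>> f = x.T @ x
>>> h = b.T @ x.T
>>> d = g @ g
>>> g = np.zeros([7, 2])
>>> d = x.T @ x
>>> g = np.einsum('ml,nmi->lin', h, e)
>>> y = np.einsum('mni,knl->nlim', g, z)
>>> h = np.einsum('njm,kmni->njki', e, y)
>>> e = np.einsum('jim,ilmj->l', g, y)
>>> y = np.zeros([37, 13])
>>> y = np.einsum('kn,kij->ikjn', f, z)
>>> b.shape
(3, 13)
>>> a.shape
(17, 3, 3, 7)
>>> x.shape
(23, 3)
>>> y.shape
(17, 3, 17, 3)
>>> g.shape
(23, 17, 2)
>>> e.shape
(17,)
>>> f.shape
(3, 3)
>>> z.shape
(3, 17, 17)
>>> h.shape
(2, 13, 17, 23)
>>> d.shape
(3, 3)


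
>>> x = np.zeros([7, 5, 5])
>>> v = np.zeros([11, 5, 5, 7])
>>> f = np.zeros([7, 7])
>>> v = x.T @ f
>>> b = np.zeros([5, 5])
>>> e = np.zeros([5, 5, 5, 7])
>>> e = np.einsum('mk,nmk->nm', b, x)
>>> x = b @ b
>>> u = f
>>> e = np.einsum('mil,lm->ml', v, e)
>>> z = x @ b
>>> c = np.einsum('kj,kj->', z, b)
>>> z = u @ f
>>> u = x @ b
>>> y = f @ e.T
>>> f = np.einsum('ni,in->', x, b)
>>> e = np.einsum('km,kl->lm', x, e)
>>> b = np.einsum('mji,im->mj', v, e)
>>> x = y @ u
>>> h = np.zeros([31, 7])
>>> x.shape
(7, 5)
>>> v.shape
(5, 5, 7)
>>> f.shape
()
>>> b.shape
(5, 5)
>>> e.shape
(7, 5)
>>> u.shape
(5, 5)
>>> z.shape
(7, 7)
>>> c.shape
()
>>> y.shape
(7, 5)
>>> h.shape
(31, 7)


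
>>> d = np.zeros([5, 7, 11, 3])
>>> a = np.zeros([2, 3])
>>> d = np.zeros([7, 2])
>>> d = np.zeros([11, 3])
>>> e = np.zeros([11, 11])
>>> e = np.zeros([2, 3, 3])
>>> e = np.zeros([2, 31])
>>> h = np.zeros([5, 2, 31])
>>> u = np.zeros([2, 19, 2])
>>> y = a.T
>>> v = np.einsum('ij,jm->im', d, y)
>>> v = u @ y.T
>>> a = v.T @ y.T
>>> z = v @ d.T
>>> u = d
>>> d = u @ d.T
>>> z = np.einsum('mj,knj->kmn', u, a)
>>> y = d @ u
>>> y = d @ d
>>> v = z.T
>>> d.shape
(11, 11)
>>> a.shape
(3, 19, 3)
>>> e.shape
(2, 31)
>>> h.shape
(5, 2, 31)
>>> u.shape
(11, 3)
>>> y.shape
(11, 11)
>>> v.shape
(19, 11, 3)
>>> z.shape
(3, 11, 19)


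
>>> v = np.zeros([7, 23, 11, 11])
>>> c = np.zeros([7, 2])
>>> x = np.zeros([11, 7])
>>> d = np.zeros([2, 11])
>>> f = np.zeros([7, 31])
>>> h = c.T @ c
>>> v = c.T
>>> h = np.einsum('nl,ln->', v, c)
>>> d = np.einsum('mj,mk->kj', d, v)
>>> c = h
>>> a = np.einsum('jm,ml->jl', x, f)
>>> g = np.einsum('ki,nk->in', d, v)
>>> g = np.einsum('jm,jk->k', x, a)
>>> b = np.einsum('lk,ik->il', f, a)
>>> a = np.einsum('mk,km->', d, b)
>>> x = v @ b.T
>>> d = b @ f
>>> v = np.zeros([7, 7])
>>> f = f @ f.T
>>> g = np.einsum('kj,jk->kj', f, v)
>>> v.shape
(7, 7)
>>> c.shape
()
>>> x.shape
(2, 11)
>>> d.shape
(11, 31)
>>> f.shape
(7, 7)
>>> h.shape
()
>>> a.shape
()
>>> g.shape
(7, 7)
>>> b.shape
(11, 7)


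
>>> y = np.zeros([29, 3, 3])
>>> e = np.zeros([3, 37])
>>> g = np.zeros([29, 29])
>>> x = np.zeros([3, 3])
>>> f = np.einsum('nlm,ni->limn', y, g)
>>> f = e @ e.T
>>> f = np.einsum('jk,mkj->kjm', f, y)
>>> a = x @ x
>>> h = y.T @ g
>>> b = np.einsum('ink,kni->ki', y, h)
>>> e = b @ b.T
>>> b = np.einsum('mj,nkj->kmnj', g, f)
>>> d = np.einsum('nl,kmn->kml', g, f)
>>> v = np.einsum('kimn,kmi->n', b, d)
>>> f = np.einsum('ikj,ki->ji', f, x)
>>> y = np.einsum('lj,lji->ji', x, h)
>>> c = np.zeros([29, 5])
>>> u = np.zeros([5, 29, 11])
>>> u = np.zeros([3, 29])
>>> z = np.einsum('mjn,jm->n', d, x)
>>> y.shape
(3, 29)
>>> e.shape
(3, 3)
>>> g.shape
(29, 29)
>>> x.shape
(3, 3)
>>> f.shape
(29, 3)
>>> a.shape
(3, 3)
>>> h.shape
(3, 3, 29)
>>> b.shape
(3, 29, 3, 29)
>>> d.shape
(3, 3, 29)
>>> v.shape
(29,)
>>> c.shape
(29, 5)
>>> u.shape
(3, 29)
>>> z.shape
(29,)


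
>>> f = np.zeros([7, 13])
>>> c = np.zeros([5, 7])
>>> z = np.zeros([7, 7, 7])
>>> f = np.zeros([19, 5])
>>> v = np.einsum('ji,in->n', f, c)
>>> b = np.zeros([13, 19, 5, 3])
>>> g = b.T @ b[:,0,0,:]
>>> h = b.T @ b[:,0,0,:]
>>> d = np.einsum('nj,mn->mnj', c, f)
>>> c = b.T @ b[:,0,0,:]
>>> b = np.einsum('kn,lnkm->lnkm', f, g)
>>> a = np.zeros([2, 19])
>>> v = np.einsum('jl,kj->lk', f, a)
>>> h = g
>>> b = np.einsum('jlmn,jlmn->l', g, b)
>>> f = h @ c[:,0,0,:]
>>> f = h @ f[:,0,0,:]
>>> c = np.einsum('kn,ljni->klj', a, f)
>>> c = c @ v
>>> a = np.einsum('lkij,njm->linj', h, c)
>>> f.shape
(3, 5, 19, 3)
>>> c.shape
(2, 3, 2)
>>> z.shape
(7, 7, 7)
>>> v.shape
(5, 2)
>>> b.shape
(5,)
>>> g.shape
(3, 5, 19, 3)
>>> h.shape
(3, 5, 19, 3)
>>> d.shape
(19, 5, 7)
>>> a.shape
(3, 19, 2, 3)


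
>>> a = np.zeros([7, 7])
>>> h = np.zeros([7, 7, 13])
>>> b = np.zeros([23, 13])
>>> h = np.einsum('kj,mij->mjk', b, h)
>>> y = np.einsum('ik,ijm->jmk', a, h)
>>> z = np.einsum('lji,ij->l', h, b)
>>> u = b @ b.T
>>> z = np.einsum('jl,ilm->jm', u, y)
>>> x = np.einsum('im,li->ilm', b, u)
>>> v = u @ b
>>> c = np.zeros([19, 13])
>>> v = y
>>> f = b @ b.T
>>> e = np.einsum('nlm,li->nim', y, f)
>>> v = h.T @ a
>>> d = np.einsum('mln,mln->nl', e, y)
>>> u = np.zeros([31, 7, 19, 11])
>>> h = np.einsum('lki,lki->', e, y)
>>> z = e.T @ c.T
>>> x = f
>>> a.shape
(7, 7)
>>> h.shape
()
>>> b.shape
(23, 13)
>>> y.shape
(13, 23, 7)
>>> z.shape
(7, 23, 19)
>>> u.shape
(31, 7, 19, 11)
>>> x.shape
(23, 23)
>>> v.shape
(23, 13, 7)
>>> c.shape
(19, 13)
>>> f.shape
(23, 23)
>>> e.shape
(13, 23, 7)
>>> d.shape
(7, 23)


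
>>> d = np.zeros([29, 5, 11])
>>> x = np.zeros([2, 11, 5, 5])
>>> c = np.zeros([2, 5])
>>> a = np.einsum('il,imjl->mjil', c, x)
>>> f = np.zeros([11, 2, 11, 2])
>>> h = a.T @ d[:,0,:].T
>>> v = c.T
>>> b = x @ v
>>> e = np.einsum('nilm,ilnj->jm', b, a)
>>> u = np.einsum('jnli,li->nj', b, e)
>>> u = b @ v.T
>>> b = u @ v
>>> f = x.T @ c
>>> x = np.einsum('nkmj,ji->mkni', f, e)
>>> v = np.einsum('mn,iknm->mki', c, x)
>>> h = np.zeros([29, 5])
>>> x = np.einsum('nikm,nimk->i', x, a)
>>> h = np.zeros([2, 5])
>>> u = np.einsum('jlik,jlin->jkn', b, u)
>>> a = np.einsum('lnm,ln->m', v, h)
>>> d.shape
(29, 5, 11)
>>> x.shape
(5,)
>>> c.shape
(2, 5)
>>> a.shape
(11,)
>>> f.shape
(5, 5, 11, 5)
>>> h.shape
(2, 5)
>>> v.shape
(2, 5, 11)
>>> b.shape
(2, 11, 5, 2)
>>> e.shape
(5, 2)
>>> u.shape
(2, 2, 5)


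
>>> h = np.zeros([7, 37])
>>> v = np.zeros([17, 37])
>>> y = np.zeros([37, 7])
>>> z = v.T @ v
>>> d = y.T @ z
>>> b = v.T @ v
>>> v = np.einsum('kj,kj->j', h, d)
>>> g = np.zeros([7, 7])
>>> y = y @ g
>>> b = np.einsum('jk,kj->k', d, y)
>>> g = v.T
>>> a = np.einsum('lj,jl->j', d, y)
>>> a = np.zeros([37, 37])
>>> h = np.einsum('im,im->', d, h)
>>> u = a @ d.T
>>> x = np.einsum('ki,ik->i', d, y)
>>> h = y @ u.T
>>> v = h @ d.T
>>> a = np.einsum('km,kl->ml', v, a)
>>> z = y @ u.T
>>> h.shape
(37, 37)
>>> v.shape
(37, 7)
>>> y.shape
(37, 7)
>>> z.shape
(37, 37)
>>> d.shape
(7, 37)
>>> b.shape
(37,)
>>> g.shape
(37,)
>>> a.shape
(7, 37)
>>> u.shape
(37, 7)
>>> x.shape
(37,)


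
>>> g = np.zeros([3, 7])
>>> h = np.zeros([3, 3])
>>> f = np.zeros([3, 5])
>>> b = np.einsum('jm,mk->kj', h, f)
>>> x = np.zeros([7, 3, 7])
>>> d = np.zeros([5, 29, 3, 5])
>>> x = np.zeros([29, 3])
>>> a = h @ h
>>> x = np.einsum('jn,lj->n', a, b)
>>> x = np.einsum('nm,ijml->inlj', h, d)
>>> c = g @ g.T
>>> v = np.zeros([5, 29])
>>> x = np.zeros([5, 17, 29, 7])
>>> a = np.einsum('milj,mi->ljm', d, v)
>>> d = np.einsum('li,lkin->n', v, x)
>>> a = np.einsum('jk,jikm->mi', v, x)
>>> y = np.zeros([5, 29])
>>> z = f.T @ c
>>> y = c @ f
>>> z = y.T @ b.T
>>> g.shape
(3, 7)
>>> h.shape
(3, 3)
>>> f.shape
(3, 5)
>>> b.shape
(5, 3)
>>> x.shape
(5, 17, 29, 7)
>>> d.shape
(7,)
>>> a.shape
(7, 17)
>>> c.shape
(3, 3)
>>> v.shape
(5, 29)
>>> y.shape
(3, 5)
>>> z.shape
(5, 5)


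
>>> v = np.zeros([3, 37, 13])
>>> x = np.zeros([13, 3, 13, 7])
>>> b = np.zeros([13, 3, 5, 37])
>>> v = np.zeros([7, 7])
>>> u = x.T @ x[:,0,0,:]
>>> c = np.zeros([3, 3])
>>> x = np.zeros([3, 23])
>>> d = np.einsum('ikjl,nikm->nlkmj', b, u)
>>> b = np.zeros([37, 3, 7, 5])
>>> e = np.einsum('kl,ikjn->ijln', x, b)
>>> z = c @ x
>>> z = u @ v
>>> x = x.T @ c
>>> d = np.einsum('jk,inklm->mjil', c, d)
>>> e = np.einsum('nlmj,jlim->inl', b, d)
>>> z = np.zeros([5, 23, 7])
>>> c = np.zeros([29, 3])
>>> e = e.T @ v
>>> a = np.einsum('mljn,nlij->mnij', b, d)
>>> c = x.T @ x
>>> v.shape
(7, 7)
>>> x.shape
(23, 3)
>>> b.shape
(37, 3, 7, 5)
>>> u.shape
(7, 13, 3, 7)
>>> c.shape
(3, 3)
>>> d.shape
(5, 3, 7, 7)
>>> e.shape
(3, 37, 7)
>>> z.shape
(5, 23, 7)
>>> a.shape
(37, 5, 7, 7)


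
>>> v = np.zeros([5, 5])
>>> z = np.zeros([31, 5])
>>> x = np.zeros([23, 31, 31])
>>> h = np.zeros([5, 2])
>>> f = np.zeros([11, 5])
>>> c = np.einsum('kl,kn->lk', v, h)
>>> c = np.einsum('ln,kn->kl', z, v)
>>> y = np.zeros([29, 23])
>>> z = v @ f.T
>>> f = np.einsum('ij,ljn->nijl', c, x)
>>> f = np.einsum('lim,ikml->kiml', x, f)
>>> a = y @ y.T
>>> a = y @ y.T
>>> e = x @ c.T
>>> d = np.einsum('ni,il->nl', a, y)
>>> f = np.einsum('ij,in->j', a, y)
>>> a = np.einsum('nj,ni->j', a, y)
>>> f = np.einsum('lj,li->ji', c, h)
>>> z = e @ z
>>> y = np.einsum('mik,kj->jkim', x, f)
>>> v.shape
(5, 5)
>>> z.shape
(23, 31, 11)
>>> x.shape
(23, 31, 31)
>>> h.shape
(5, 2)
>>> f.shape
(31, 2)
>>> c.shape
(5, 31)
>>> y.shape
(2, 31, 31, 23)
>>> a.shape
(29,)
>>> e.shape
(23, 31, 5)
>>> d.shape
(29, 23)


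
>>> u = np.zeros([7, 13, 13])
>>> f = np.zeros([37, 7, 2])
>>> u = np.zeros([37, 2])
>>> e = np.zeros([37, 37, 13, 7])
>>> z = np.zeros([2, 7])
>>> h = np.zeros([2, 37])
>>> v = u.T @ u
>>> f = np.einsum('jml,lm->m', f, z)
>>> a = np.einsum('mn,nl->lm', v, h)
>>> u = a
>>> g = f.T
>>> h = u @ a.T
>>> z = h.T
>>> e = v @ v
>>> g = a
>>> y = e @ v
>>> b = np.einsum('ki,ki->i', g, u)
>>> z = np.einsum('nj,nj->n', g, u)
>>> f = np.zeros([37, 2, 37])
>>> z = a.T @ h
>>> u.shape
(37, 2)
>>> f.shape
(37, 2, 37)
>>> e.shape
(2, 2)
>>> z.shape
(2, 37)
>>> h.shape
(37, 37)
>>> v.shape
(2, 2)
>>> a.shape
(37, 2)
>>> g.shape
(37, 2)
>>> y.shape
(2, 2)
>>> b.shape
(2,)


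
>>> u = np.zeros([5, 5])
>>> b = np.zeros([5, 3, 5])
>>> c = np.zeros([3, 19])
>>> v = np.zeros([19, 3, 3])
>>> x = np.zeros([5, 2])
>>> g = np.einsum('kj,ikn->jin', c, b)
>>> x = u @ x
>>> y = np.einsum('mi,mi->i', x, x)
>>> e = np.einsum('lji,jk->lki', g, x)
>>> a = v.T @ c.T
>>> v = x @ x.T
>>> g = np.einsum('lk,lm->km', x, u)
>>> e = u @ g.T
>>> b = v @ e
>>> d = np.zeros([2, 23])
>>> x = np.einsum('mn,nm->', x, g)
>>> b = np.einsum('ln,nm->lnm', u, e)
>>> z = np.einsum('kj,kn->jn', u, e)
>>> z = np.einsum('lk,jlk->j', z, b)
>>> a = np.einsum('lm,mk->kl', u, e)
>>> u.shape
(5, 5)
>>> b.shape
(5, 5, 2)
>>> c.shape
(3, 19)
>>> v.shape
(5, 5)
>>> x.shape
()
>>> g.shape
(2, 5)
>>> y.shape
(2,)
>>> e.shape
(5, 2)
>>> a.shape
(2, 5)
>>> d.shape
(2, 23)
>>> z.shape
(5,)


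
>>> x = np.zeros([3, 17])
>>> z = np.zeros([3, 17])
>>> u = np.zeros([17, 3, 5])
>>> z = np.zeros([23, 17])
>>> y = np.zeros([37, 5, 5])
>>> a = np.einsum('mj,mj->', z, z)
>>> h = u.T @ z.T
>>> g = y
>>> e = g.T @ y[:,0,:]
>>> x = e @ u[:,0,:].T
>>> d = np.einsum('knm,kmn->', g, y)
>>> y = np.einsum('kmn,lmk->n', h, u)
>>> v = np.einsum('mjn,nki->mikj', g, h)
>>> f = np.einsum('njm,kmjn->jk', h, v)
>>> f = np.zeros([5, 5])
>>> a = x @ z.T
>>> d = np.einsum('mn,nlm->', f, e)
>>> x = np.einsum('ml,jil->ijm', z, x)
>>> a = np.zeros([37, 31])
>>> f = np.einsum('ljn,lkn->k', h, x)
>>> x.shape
(5, 5, 23)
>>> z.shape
(23, 17)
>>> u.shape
(17, 3, 5)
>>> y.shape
(23,)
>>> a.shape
(37, 31)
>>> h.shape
(5, 3, 23)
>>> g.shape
(37, 5, 5)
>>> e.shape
(5, 5, 5)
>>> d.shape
()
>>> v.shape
(37, 23, 3, 5)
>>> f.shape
(5,)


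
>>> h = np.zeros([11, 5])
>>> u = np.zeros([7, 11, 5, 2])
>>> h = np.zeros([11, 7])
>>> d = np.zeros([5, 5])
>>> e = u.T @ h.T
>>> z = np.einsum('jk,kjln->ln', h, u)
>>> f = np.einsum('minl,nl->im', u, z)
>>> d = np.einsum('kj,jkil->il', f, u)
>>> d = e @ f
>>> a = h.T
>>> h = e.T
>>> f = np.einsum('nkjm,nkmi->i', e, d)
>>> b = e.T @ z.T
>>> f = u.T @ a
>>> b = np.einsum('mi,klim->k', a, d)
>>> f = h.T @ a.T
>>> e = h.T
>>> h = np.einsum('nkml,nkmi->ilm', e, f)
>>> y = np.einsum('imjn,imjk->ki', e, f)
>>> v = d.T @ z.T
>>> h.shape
(7, 11, 11)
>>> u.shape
(7, 11, 5, 2)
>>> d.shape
(2, 5, 11, 7)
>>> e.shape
(2, 5, 11, 11)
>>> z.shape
(5, 2)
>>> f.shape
(2, 5, 11, 7)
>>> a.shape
(7, 11)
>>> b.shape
(2,)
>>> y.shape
(7, 2)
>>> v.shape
(7, 11, 5, 5)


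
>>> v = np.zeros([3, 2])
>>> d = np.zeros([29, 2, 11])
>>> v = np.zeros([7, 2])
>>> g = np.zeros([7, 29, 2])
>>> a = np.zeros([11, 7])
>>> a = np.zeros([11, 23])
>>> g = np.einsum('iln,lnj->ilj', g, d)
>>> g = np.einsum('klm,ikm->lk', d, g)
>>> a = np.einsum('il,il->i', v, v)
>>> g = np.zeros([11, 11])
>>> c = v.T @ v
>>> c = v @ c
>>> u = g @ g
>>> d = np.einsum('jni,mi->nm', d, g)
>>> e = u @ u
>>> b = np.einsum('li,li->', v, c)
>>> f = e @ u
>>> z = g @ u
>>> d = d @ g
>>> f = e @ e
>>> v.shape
(7, 2)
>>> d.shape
(2, 11)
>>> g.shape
(11, 11)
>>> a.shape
(7,)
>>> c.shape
(7, 2)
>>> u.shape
(11, 11)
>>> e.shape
(11, 11)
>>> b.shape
()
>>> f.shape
(11, 11)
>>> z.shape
(11, 11)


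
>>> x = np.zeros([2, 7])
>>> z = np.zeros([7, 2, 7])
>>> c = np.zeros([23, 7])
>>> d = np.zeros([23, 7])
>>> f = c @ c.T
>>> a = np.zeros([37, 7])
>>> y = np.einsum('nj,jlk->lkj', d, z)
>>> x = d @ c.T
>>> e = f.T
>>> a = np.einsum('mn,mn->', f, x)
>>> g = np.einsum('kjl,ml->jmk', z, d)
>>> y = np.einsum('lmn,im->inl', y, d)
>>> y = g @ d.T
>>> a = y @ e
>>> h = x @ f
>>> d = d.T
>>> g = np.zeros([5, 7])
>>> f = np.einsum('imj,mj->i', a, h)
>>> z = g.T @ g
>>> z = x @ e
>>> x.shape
(23, 23)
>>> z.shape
(23, 23)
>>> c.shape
(23, 7)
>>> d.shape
(7, 23)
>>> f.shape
(2,)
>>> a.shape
(2, 23, 23)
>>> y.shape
(2, 23, 23)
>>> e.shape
(23, 23)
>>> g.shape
(5, 7)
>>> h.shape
(23, 23)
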